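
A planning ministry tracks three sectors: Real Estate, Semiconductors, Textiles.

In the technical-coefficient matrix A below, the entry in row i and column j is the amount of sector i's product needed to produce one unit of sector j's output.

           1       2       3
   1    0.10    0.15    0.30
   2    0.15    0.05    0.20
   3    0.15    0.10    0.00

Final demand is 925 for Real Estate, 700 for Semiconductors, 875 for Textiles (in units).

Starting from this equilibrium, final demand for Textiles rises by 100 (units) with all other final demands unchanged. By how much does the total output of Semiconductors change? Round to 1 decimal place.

Δx_2 = 29.5

I − A =
  [   0.90    -0.15    -0.30]
  [  -0.15     0.95    -0.20]
  [  -0.15    -0.10     1.00]
Cofactors of I−A, C_ij = (−1)^(i+j)·(minor ij) (rows/columns in the sector order above):
  C_11 = (0.95)(1.00) − (-0.20)(-0.10) = 0.9300
  C_12 = −[(-0.15)(1.00) − (-0.20)(-0.15)] = 0.1800
  C_13 = (-0.15)(-0.10) − (0.95)(-0.15) = 0.1575
  C_21 = −[(-0.15)(1.00) − (-0.30)(-0.10)] = 0.1800
  C_22 = (0.90)(1.00) − (-0.30)(-0.15) = 0.8550
  C_23 = −[(0.90)(-0.10) − (-0.15)(-0.15)] = 0.1125
  C_31 = (-0.15)(-0.20) − (-0.30)(0.95) = 0.3150
  C_32 = −[(0.90)(-0.20) − (-0.30)(-0.15)] = 0.2250
  C_33 = (0.90)(0.95) − (-0.15)(-0.15) = 0.8325
det(I−A) = Σ_j (I−A)_1j·C_1j = (0.90)(0.9300) + (-0.15)(0.1800) + (-0.30)(0.1575) = 0.76275
adj(I−A) = Cᵀ =
  [ 0.9300   0.1800   0.3150]
  [ 0.1800   0.8550   0.2250]
  [ 0.1575   0.1125   0.8325]
(I − A)⁻¹ = adj(I−A) / det(I−A) ≈
  [   1.2193     0.2360     0.4130]
  [   0.2360     1.1209     0.2950]
  [   0.2065     0.1475     1.0914]
Δx = (I − A)⁻¹ Δd with Δd having +100 in the Textiles component and 0 elsewhere.
So Δx_2 = L_23 · (+100), where L_23 = adj(I−A)_23 / det(I−A) = 0.2250 / 0.76275.
Δx_2 = 0.2250 × (+100) / 0.76275 = 22.50 / 0.76275 ≈ 29.5.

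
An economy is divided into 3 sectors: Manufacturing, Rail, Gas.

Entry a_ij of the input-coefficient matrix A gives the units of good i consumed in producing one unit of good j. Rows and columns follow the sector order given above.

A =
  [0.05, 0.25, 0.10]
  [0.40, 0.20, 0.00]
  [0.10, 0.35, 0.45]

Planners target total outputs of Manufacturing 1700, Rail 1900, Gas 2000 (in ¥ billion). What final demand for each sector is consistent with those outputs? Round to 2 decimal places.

d_M = 940.00, d_R = 840.00, d_G = 265.00

I − A =
  [   0.95    -0.25    -0.10]
  [  -0.40     0.80     0.00]
  [  -0.10    -0.35     0.55]
d = (I − A) x:
  d_M = (+0.95)·1700 + (-0.25)·1900 + (-0.10)·2000 = 940.00
  d_R = (-0.40)·1700 + (+0.80)·1900 + (+0.00)·2000 = 840.00
  d_G = (-0.10)·1700 + (-0.35)·1900 + (+0.55)·2000 = 265.00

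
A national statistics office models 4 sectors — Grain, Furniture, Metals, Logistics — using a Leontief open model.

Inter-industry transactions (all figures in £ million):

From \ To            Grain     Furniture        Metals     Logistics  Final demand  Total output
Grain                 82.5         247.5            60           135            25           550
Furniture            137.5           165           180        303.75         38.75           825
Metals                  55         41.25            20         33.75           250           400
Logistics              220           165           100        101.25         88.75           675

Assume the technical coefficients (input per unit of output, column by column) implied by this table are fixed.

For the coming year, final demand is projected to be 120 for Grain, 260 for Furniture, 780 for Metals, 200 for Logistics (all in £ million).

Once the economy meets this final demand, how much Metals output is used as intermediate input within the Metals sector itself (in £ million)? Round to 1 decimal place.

z_MM = 64.3

Technical coefficients a_ij = z_ij / X_j:
  a_GG = 82.5/550 = 0.15, a_FG = 137.5/550 = 0.25, a_MG = 55/550 = 0.10, a_LG = 220/550 = 0.40
  a_GF = 247.5/825 = 0.30, a_FF = 165/825 = 0.20, a_MF = 41.25/825 = 0.05, a_LF = 165/825 = 0.20
  a_GM = 60/400 = 0.15, a_FM = 180/400 = 0.45, a_MM = 20/400 = 0.05, a_LM = 100/400 = 0.25
  a_GL = 135/675 = 0.20, a_FL = 303.75/675 = 0.45, a_ML = 33.75/675 = 0.05, a_LL = 101.25/675 = 0.15
I − A =
  [   0.85    -0.30    -0.15    -0.20]
  [  -0.25     0.80    -0.45    -0.45]
  [  -0.10    -0.05     0.95    -0.05]
  [  -0.40    -0.20    -0.25     0.85]
Compute the cofactors C_ij = (−1)^(i+j)·(3×3 minor ij) of I−A; the adjugate is their transpose:
adj(I−A) = Cᵀ =
  [ 0.521250   0.286875   0.295000   0.291875]
  [ 0.428250   0.579000   0.456125   0.434125]
  [ 0.097125   0.076125   0.309750   0.081375]
  [ 0.374625   0.293625   0.337250   0.528250]
det(I−A) = Σ_j (I−A)_1j·C_1j = (0.85)(0.521250) + (-0.30)(0.428250) + (-0.15)(0.097125) + (-0.20)(0.374625) = 0.22509375
(I − A)⁻¹ = adj(I−A) / det(I−A) ≈
  [   2.3157     1.2745     1.3106     1.2967]
  [   1.9025     2.5723     2.0264     1.9286]
  [   0.4315     0.3382     1.3761     0.3615]
  [   1.6643     1.3045     1.4983     2.3468]
First solve x = (I − A)⁻¹ d = adj(I−A)·d / det(I−A); in particular x_M = (0.097125·120 + 0.076125·260 + 0.309750·780 + 0.081375·200) / 0.22509375 = 289.3275 / 0.22509375 ≈ 1285.364.
Intermediate flow from M to M: z_MM = a_MM · x_M = 0.05 × 289.3275 / 0.22509375 = 14.466375 / 0.22509375 ≈ 64.3.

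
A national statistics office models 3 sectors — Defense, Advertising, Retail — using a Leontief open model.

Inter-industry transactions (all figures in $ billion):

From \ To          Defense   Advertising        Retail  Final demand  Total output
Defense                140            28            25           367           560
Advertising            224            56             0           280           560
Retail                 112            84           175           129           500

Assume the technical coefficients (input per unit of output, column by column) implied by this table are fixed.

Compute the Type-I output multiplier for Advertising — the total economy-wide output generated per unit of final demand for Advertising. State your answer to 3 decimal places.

m_2 = 1.547

Technical coefficients a_ij = z_ij / X_j:
  a_11 = 140/560 = 0.25, a_21 = 224/560 = 0.40, a_31 = 112/560 = 0.20
  a_12 = 28/560 = 0.05, a_22 = 56/560 = 0.10, a_32 = 84/560 = 0.15
  a_13 = 25/500 = 0.05, a_23 = 0/500 = 0.00, a_33 = 175/500 = 0.35
I − A =
  [   0.75    -0.05    -0.05]
  [  -0.40     0.90     0.00]
  [  -0.20    -0.15     0.65]
Cofactors of I−A, C_ij = (−1)^(i+j)·(minor ij) (rows/columns in the sector order above):
  C_11 = (0.90)(0.65) − (0.00)(-0.15) = 0.5850
  C_12 = −[(-0.40)(0.65) − (0.00)(-0.20)] = 0.2600
  C_13 = (-0.40)(-0.15) − (0.90)(-0.20) = 0.2400
  C_21 = −[(-0.05)(0.65) − (-0.05)(-0.15)] = 0.0400
  C_22 = (0.75)(0.65) − (-0.05)(-0.20) = 0.4775
  C_23 = −[(0.75)(-0.15) − (-0.05)(-0.20)] = 0.1225
  C_31 = (-0.05)(0.00) − (-0.05)(0.90) = 0.0450
  C_32 = −[(0.75)(0.00) − (-0.05)(-0.40)] = 0.0200
  C_33 = (0.75)(0.90) − (-0.05)(-0.40) = 0.6550
det(I−A) = Σ_j (I−A)_1j·C_1j = (0.75)(0.5850) + (-0.05)(0.2600) + (-0.05)(0.2400) = 0.41375
adj(I−A) = Cᵀ =
  [ 0.5850   0.0400   0.0450]
  [ 0.2600   0.4775   0.0200]
  [ 0.2400   0.1225   0.6550]
(I − A)⁻¹ = adj(I−A) / det(I−A) ≈
  [   1.4139     0.0967     0.1088]
  [   0.6284     1.1541     0.0483]
  [   0.5801     0.2961     1.5831]
The output multiplier for sector j is the column-j sum of the Leontief inverse (I − A)⁻¹ = adj(I−A) / det(I−A).
Column 2 of adj(I−A): (0.0400, 0.4775, 0.1225); det(I−A) = 0.41375.
m_2 = (0.0400 + 0.4775 + 0.1225) / 0.41375 = 0.64 / 0.41375 ≈ 1.547.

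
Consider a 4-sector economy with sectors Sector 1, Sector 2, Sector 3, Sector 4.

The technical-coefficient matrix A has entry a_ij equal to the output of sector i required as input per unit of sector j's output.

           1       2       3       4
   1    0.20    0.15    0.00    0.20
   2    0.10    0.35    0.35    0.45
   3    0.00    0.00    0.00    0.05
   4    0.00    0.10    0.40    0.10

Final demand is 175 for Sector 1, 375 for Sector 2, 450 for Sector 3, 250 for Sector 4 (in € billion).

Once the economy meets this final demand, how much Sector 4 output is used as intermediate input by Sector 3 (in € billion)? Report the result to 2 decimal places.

z_43 = 192.91

I − A =
  [   0.80    -0.15     0.00    -0.20]
  [  -0.10     0.65    -0.35    -0.45]
  [   0.00     0.00     1.00    -0.05]
  [   0.00    -0.10    -0.40     0.90]
Compute the cofactors C_ij = (−1)^(i+j)·(3×3 minor ij) of I−A; the adjugate is their transpose:
adj(I−A) = Cᵀ =
  [ 0.525250   0.152000   0.133250   0.200125]
  [ 0.088000   0.704000   0.404000   0.394000]
  [ 0.000500   0.004000   0.416500   0.025250]
  [ 0.010000   0.080000   0.230000   0.505000]
det(I−A) = Σ_j (I−A)_1j·C_1j = (0.80)(0.525250) + (-0.15)(0.088000) + (0.00)(0.000500) + (-0.20)(0.010000) = 0.4050
(I − A)⁻¹ = adj(I−A) / det(I−A) ≈
  [   1.2969     0.3753     0.3290     0.4941]
  [   0.2173     1.7383     0.9975     0.9728]
  [   0.0012     0.0099     1.0284     0.0623]
  [   0.0247     0.1975     0.5679     1.2469]
First solve x = (I − A)⁻¹ d = adj(I−A)·d / det(I−A); in particular x_3 = (0.000500·175 + 0.004000·375 + 0.416500·450 + 0.025250·250) / 0.4050 = 195.325 / 0.4050 ≈ 482.2840.
Intermediate flow from 4 to 3: z_43 = a_43 · x_3 = 0.40 × 195.325 / 0.4050 = 78.13 / 0.4050 ≈ 192.91.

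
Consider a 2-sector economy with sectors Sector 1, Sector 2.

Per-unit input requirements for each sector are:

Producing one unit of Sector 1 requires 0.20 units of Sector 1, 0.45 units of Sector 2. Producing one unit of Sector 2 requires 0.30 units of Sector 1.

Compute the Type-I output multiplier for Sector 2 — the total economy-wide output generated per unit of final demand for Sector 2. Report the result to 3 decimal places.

I − A =
  [   0.80    -0.30]
  [  -0.45     1.00]
det(I−A) = (0.80)(1.00) − (-0.30)(-0.45) = 0.6650
adj(I−A) = [[1.00, 0.30], [0.45, 0.80]]
(I − A)⁻¹ = adj(I−A) / det(I−A) ≈
  [   1.5038     0.4511]
  [   0.6767     1.2030]
The output multiplier for sector j is the column-j sum of the Leontief inverse (I − A)⁻¹ = adj(I−A) / det(I−A).
Column 2 of adj(I−A): (0.30, 0.80); det(I−A) = 0.6650.
m_2 = (0.30 + 0.80) / 0.6650 = 1.10 / 0.6650 ≈ 1.654.

m_2 = 1.654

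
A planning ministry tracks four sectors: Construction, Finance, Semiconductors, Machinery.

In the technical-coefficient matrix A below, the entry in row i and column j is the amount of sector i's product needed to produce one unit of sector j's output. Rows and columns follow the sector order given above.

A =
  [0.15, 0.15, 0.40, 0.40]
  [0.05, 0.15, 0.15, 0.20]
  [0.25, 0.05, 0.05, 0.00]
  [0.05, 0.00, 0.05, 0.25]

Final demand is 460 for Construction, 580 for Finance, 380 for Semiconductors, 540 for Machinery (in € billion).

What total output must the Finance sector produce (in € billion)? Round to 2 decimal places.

I − A =
  [   0.85    -0.15    -0.40    -0.40]
  [  -0.05     0.85    -0.15    -0.20]
  [  -0.25    -0.05     0.95     0.00]
  [  -0.05     0.00    -0.05     0.75]
Compute the cofactors C_ij = (−1)^(i+j)·(3×3 minor ij) of I−A; the adjugate is their transpose:
adj(I−A) = Cᵀ =
  [ 0.599500   0.122875   0.290375   0.352500]
  [ 0.075750   0.506625   0.121125   0.175500]
  [ 0.161750   0.059000   0.517750   0.102000]
  [ 0.050750   0.012125   0.053875   0.581250]
det(I−A) = Σ_j (I−A)_1j·C_1j = (0.85)(0.599500) + (-0.15)(0.075750) + (-0.40)(0.161750) + (-0.40)(0.050750) = 0.4132125
(I − A)⁻¹ = adj(I−A) / det(I−A) ≈
  [   1.4508     0.2974     0.7027     0.8531]
  [   0.1833     1.2261     0.2931     0.4247]
  [   0.3914     0.1428     1.2530     0.2468]
  [   0.1228     0.0293     0.1304     1.4067]
x = (I − A)⁻¹ d = adj(I−A)·d / det(I−A), with det(I−A) = 0.4132125:
  x_C = (0.599500·460 + 0.122875·580 + 0.290375·380 + 0.352500·540) / 0.4132125 = 647.73 / 0.4132125 ≈ 1567.55
  x_F = (0.075750·460 + 0.506625·580 + 0.121125·380 + 0.175500·540) / 0.4132125 = 469.485 / 0.4132125 ≈ 1136.18
  x_S = (0.161750·460 + 0.059000·580 + 0.517750·380 + 0.102000·540) / 0.4132125 = 360.45 / 0.4132125 ≈ 872.31
  x_M = (0.050750·460 + 0.012125·580 + 0.053875·380 + 0.581250·540) / 0.4132125 = 364.725 / 0.4132125 ≈ 882.66

x_F = 1136.18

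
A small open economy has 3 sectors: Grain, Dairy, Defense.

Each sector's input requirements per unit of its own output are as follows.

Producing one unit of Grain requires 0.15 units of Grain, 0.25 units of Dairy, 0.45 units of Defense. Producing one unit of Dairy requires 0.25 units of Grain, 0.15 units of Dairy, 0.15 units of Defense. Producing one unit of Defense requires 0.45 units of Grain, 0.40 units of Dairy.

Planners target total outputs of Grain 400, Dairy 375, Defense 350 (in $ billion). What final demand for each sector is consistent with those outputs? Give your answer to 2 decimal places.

I − A =
  [   0.85    -0.25    -0.45]
  [  -0.25     0.85    -0.40]
  [  -0.45    -0.15     1.00]
d = (I − A) x:
  d_1 = (+0.85)·400 + (-0.25)·375 + (-0.45)·350 = 88.75
  d_2 = (-0.25)·400 + (+0.85)·375 + (-0.40)·350 = 78.75
  d_3 = (-0.45)·400 + (-0.15)·375 + (+1.00)·350 = 113.75

d_1 = 88.75, d_2 = 78.75, d_3 = 113.75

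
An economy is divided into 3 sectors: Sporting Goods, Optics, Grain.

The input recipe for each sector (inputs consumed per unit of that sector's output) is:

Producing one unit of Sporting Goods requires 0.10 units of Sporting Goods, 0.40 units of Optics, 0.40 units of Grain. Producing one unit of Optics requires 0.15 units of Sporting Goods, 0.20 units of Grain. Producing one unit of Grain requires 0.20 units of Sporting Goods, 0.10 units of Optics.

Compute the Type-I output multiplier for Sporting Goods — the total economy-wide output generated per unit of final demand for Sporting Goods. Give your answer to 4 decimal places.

m_S = 2.6389

I − A =
  [   0.90    -0.15    -0.20]
  [  -0.40     1.00    -0.10]
  [  -0.40    -0.20     1.00]
Cofactors of I−A, C_ij = (−1)^(i+j)·(minor ij) (rows/columns in the sector order above):
  C_11 = (1.00)(1.00) − (-0.10)(-0.20) = 0.9800
  C_12 = −[(-0.40)(1.00) − (-0.10)(-0.40)] = 0.4400
  C_13 = (-0.40)(-0.20) − (1.00)(-0.40) = 0.4800
  C_21 = −[(-0.15)(1.00) − (-0.20)(-0.20)] = 0.1900
  C_22 = (0.90)(1.00) − (-0.20)(-0.40) = 0.8200
  C_23 = −[(0.90)(-0.20) − (-0.15)(-0.40)] = 0.2400
  C_31 = (-0.15)(-0.10) − (-0.20)(1.00) = 0.2150
  C_32 = −[(0.90)(-0.10) − (-0.20)(-0.40)] = 0.1700
  C_33 = (0.90)(1.00) − (-0.15)(-0.40) = 0.8400
det(I−A) = Σ_j (I−A)_1j·C_1j = (0.90)(0.9800) + (-0.15)(0.4400) + (-0.20)(0.4800) = 0.7200
adj(I−A) = Cᵀ =
  [ 0.9800   0.1900   0.2150]
  [ 0.4400   0.8200   0.1700]
  [ 0.4800   0.2400   0.8400]
(I − A)⁻¹ = adj(I−A) / det(I−A) ≈
  [   1.36111     0.26389     0.29861]
  [   0.61111     1.13889     0.23611]
  [   0.66667     0.33333     1.16667]
The output multiplier for sector j is the column-j sum of the Leontief inverse (I − A)⁻¹ = adj(I−A) / det(I−A).
Column S of adj(I−A): (0.9800, 0.4400, 0.4800); det(I−A) = 0.7200.
m_S = (0.9800 + 0.4400 + 0.4800) / 0.7200 = 1.90 / 0.7200 ≈ 2.6389.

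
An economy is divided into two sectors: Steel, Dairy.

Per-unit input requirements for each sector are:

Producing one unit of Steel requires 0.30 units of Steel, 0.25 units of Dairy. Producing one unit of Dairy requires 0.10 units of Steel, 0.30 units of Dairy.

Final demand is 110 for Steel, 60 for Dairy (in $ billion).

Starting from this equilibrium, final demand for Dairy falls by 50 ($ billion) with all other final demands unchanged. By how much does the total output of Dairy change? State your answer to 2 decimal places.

Δx_D = -75.27

I − A =
  [   0.70    -0.10]
  [  -0.25     0.70]
det(I−A) = (0.70)(0.70) − (-0.10)(-0.25) = 0.4650
adj(I−A) = [[0.70, 0.10], [0.25, 0.70]]
(I − A)⁻¹ = adj(I−A) / det(I−A) ≈
  [   1.5054     0.2151]
  [   0.5376     1.5054]
Δx = (I − A)⁻¹ Δd with Δd having -50 in the Dairy component and 0 elsewhere.
So Δx_D = L_DD · (-50), where L_DD = adj(I−A)_DD / det(I−A) = 0.70 / 0.4650.
Δx_D = 0.70 × (-50) / 0.4650 = -35.00 / 0.4650 ≈ -75.27.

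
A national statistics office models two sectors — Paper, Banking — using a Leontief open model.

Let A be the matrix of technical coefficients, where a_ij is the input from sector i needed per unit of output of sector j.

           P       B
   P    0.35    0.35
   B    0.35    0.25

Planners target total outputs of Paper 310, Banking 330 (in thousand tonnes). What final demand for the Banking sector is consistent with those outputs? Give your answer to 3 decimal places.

I − A =
  [   0.65    -0.35]
  [  -0.35     0.75]
d = (I − A) x:
  d_P = (+0.65)·310 + (-0.35)·330 = 86.000
  d_B = (-0.35)·310 + (+0.75)·330 = 139.000

d_B = 139.000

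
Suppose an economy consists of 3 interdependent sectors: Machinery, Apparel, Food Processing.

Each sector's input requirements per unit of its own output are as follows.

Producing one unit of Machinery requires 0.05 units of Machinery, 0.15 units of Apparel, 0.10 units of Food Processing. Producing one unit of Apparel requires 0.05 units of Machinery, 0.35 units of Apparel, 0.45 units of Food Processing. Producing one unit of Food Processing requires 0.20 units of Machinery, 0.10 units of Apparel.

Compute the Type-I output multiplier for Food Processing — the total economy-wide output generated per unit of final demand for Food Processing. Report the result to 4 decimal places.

m_F = 1.6104

I − A =
  [   0.95    -0.05    -0.20]
  [  -0.15     0.65    -0.10]
  [  -0.10    -0.45     1.00]
Cofactors of I−A, C_ij = (−1)^(i+j)·(minor ij) (rows/columns in the sector order above):
  C_11 = (0.65)(1.00) − (-0.10)(-0.45) = 0.6050
  C_12 = −[(-0.15)(1.00) − (-0.10)(-0.10)] = 0.1600
  C_13 = (-0.15)(-0.45) − (0.65)(-0.10) = 0.1325
  C_21 = −[(-0.05)(1.00) − (-0.20)(-0.45)] = 0.1400
  C_22 = (0.95)(1.00) − (-0.20)(-0.10) = 0.9300
  C_23 = −[(0.95)(-0.45) − (-0.05)(-0.10)] = 0.4325
  C_31 = (-0.05)(-0.10) − (-0.20)(0.65) = 0.1350
  C_32 = −[(0.95)(-0.10) − (-0.20)(-0.15)] = 0.1250
  C_33 = (0.95)(0.65) − (-0.05)(-0.15) = 0.6100
det(I−A) = Σ_j (I−A)_1j·C_1j = (0.95)(0.6050) + (-0.05)(0.1600) + (-0.20)(0.1325) = 0.54025
adj(I−A) = Cᵀ =
  [ 0.6050   0.1400   0.1350]
  [ 0.1600   0.9300   0.1250]
  [ 0.1325   0.4325   0.6100]
(I − A)⁻¹ = adj(I−A) / det(I−A) ≈
  [   1.11985     0.25914     0.24988]
  [   0.29616     1.72143     0.23137]
  [   0.24526     0.80056     1.12911]
The output multiplier for sector j is the column-j sum of the Leontief inverse (I − A)⁻¹ = adj(I−A) / det(I−A).
Column F of adj(I−A): (0.1350, 0.1250, 0.6100); det(I−A) = 0.54025.
m_F = (0.1350 + 0.1250 + 0.6100) / 0.54025 = 0.87 / 0.54025 ≈ 1.6104.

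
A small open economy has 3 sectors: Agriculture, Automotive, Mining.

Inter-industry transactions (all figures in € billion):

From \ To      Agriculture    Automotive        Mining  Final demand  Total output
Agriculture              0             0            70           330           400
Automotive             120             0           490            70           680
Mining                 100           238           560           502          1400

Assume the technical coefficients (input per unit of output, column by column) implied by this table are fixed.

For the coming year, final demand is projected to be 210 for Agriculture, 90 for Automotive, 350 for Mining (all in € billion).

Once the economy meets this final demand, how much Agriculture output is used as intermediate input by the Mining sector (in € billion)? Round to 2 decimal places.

z_13 = 49.60

Technical coefficients a_ij = z_ij / X_j:
  a_11 = 0/400 = 0.00, a_21 = 120/400 = 0.30, a_31 = 100/400 = 0.25
  a_12 = 0/680 = 0.00, a_22 = 0/680 = 0.00, a_32 = 238/680 = 0.35
  a_13 = 70/1400 = 0.05, a_23 = 490/1400 = 0.35, a_33 = 560/1400 = 0.40
I − A =
  [   1.00     0.00    -0.05]
  [  -0.30     1.00    -0.35]
  [  -0.25    -0.35     0.60]
Cofactors of I−A, C_ij = (−1)^(i+j)·(minor ij) (rows/columns in the sector order above):
  C_11 = (1.00)(0.60) − (-0.35)(-0.35) = 0.4775
  C_12 = −[(-0.30)(0.60) − (-0.35)(-0.25)] = 0.2675
  C_13 = (-0.30)(-0.35) − (1.00)(-0.25) = 0.3550
  C_21 = −[(0.00)(0.60) − (-0.05)(-0.35)] = 0.0175
  C_22 = (1.00)(0.60) − (-0.05)(-0.25) = 0.5875
  C_23 = −[(1.00)(-0.35) − (0.00)(-0.25)] = 0.3500
  C_31 = (0.00)(-0.35) − (-0.05)(1.00) = 0.0500
  C_32 = −[(1.00)(-0.35) − (-0.05)(-0.30)] = 0.3650
  C_33 = (1.00)(1.00) − (0.00)(-0.30) = 1.0000
det(I−A) = Σ_j (I−A)_1j·C_1j = (1.00)(0.4775) + (0.00)(0.2675) + (-0.05)(0.3550) = 0.45975
adj(I−A) = Cᵀ =
  [ 0.4775   0.0175   0.0500]
  [ 0.2675   0.5875   0.3650]
  [ 0.3550   0.3500   1.0000]
(I − A)⁻¹ = adj(I−A) / det(I−A) ≈
  [   1.0386     0.0381     0.1088]
  [   0.5818     1.2779     0.7939]
  [   0.7722     0.7613     2.1751]
First solve x = (I − A)⁻¹ d = adj(I−A)·d / det(I−A); in particular x_3 = (0.3550·210 + 0.3500·90 + 1.0000·350) / 0.45975 = 456.05 / 0.45975 ≈ 991.9521.
Intermediate flow from 1 to 3: z_13 = a_13 · x_3 = 0.05 × 456.05 / 0.45975 = 22.8025 / 0.45975 ≈ 49.60.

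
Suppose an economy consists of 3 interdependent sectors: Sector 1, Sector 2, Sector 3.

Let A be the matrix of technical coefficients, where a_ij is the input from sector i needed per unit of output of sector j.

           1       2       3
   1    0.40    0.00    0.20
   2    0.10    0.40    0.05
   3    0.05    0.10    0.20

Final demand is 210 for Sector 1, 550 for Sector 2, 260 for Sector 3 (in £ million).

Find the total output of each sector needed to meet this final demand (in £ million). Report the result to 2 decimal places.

I − A =
  [   0.60     0.00    -0.20]
  [  -0.10     0.60    -0.05]
  [  -0.05    -0.10     0.80]
Cofactors of I−A, C_ij = (−1)^(i+j)·(minor ij) (rows/columns in the sector order above):
  C_11 = (0.60)(0.80) − (-0.05)(-0.10) = 0.4750
  C_12 = −[(-0.10)(0.80) − (-0.05)(-0.05)] = 0.0825
  C_13 = (-0.10)(-0.10) − (0.60)(-0.05) = 0.0400
  C_21 = −[(0.00)(0.80) − (-0.20)(-0.10)] = 0.0200
  C_22 = (0.60)(0.80) − (-0.20)(-0.05) = 0.4700
  C_23 = −[(0.60)(-0.10) − (0.00)(-0.05)] = 0.0600
  C_31 = (0.00)(-0.05) − (-0.20)(0.60) = 0.1200
  C_32 = −[(0.60)(-0.05) − (-0.20)(-0.10)] = 0.0500
  C_33 = (0.60)(0.60) − (0.00)(-0.10) = 0.3600
det(I−A) = Σ_j (I−A)_1j·C_1j = (0.60)(0.4750) + (0.00)(0.0825) + (-0.20)(0.0400) = 0.2770
adj(I−A) = Cᵀ =
  [ 0.4750   0.0200   0.1200]
  [ 0.0825   0.4700   0.0500]
  [ 0.0400   0.0600   0.3600]
(I − A)⁻¹ = adj(I−A) / det(I−A) ≈
  [   1.7148     0.0722     0.4332]
  [   0.2978     1.6968     0.1805]
  [   0.1444     0.2166     1.2996]
x = (I − A)⁻¹ d = adj(I−A)·d / det(I−A), with det(I−A) = 0.2770:
  x_1 = (0.4750·210 + 0.0200·550 + 0.1200·260) / 0.2770 = 141.95 / 0.2770 ≈ 512.45
  x_2 = (0.0825·210 + 0.4700·550 + 0.0500·260) / 0.2770 = 288.825 / 0.2770 ≈ 1042.69
  x_3 = (0.0400·210 + 0.0600·550 + 0.3600·260) / 0.2770 = 135.00 / 0.2770 ≈ 487.36

x_1 = 512.45, x_2 = 1042.69, x_3 = 487.36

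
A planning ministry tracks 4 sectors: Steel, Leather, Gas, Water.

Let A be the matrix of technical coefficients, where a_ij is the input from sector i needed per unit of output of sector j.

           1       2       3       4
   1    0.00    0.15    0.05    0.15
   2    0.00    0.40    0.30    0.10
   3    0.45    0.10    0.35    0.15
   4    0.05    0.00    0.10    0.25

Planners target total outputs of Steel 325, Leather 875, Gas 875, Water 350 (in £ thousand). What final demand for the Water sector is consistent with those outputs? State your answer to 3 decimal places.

I − A =
  [   1.00    -0.15    -0.05    -0.15]
  [   0.00     0.60    -0.30    -0.10]
  [  -0.45    -0.10     0.65    -0.15]
  [  -0.05     0.00    -0.10     0.75]
d = (I − A) x:
  d_1 = (+1.00)·325 + (-0.15)·875 + (-0.05)·875 + (-0.15)·350 = 97.500
  d_2 = (+0.00)·325 + (+0.60)·875 + (-0.30)·875 + (-0.10)·350 = 227.500
  d_3 = (-0.45)·325 + (-0.10)·875 + (+0.65)·875 + (-0.15)·350 = 282.500
  d_4 = (-0.05)·325 + (+0.00)·875 + (-0.10)·875 + (+0.75)·350 = 158.750

d_4 = 158.750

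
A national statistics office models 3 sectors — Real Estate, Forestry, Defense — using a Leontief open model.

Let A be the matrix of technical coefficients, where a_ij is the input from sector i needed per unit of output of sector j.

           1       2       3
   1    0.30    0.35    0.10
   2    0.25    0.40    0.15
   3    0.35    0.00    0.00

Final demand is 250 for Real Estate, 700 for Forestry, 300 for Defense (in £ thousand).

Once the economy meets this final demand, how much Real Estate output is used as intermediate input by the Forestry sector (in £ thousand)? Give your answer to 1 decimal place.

z_12 = 692.7

I − A =
  [   0.70    -0.35    -0.10]
  [  -0.25     0.60    -0.15]
  [  -0.35     0.00     1.00]
Cofactors of I−A, C_ij = (−1)^(i+j)·(minor ij) (rows/columns in the sector order above):
  C_11 = (0.60)(1.00) − (-0.15)(0.00) = 0.6000
  C_12 = −[(-0.25)(1.00) − (-0.15)(-0.35)] = 0.3025
  C_13 = (-0.25)(0.00) − (0.60)(-0.35) = 0.2100
  C_21 = −[(-0.35)(1.00) − (-0.10)(0.00)] = 0.3500
  C_22 = (0.70)(1.00) − (-0.10)(-0.35) = 0.6650
  C_23 = −[(0.70)(0.00) − (-0.35)(-0.35)] = 0.1225
  C_31 = (-0.35)(-0.15) − (-0.10)(0.60) = 0.1125
  C_32 = −[(0.70)(-0.15) − (-0.10)(-0.25)] = 0.1300
  C_33 = (0.70)(0.60) − (-0.35)(-0.25) = 0.3325
det(I−A) = Σ_j (I−A)_1j·C_1j = (0.70)(0.6000) + (-0.35)(0.3025) + (-0.10)(0.2100) = 0.293125
adj(I−A) = Cᵀ =
  [ 0.6000   0.3500   0.1125]
  [ 0.3025   0.6650   0.1300]
  [ 0.2100   0.1225   0.3325]
(I − A)⁻¹ = adj(I−A) / det(I−A) ≈
  [   2.0469     1.1940     0.3838]
  [   1.0320     2.2687     0.4435]
  [   0.7164     0.4179     1.1343]
First solve x = (I − A)⁻¹ d = adj(I−A)·d / det(I−A); in particular x_2 = (0.3025·250 + 0.6650·700 + 0.1300·300) / 0.293125 = 580.125 / 0.293125 ≈ 1979.104.
Intermediate flow from 1 to 2: z_12 = a_12 · x_2 = 0.35 × 580.125 / 0.293125 = 203.04375 / 0.293125 ≈ 692.7.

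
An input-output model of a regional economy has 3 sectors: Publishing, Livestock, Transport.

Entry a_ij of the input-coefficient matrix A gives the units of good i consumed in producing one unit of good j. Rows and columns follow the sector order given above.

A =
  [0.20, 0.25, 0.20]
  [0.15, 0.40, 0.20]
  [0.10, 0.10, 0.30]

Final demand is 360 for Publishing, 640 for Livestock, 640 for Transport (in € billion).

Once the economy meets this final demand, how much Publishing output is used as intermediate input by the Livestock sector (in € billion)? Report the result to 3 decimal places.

z_PL = 467.763

I − A =
  [   0.80    -0.25    -0.20]
  [  -0.15     0.60    -0.20]
  [  -0.10    -0.10     0.70]
Cofactors of I−A, C_ij = (−1)^(i+j)·(minor ij) (rows/columns in the sector order above):
  C_11 = (0.60)(0.70) − (-0.20)(-0.10) = 0.4000
  C_12 = −[(-0.15)(0.70) − (-0.20)(-0.10)] = 0.1250
  C_13 = (-0.15)(-0.10) − (0.60)(-0.10) = 0.0750
  C_21 = −[(-0.25)(0.70) − (-0.20)(-0.10)] = 0.1950
  C_22 = (0.80)(0.70) − (-0.20)(-0.10) = 0.5400
  C_23 = −[(0.80)(-0.10) − (-0.25)(-0.10)] = 0.1050
  C_31 = (-0.25)(-0.20) − (-0.20)(0.60) = 0.1700
  C_32 = −[(0.80)(-0.20) − (-0.20)(-0.15)] = 0.1900
  C_33 = (0.80)(0.60) − (-0.25)(-0.15) = 0.4425
det(I−A) = Σ_j (I−A)_1j·C_1j = (0.80)(0.4000) + (-0.25)(0.1250) + (-0.20)(0.0750) = 0.27375
adj(I−A) = Cᵀ =
  [ 0.4000   0.1950   0.1700]
  [ 0.1250   0.5400   0.1900]
  [ 0.0750   0.1050   0.4425]
(I − A)⁻¹ = adj(I−A) / det(I−A) ≈
  [   1.4612     0.7123     0.6210]
  [   0.4566     1.9726     0.6941]
  [   0.2740     0.3836     1.6164]
First solve x = (I − A)⁻¹ d = adj(I−A)·d / det(I−A); in particular x_L = (0.1250·360 + 0.5400·640 + 0.1900·640) / 0.27375 = 512.20 / 0.27375 ≈ 1871.05023.
Intermediate flow from P to L: z_PL = a_PL · x_L = 0.25 × 512.20 / 0.27375 = 128.05 / 0.27375 ≈ 467.763.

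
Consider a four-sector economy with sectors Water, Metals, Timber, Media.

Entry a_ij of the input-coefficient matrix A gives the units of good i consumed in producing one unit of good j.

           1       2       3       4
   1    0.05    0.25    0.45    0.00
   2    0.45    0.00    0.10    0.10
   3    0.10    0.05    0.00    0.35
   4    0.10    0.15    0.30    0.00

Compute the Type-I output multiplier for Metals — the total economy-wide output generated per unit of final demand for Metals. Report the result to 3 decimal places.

I − A =
  [   0.95    -0.25    -0.45     0.00]
  [  -0.45     1.00    -0.10    -0.10]
  [  -0.10    -0.05     1.00    -0.35]
  [  -0.10    -0.15    -0.30     1.00]
Compute the cofactors C_ij = (−1)^(i+j)·(3×3 minor ij) of I−A; the adjugate is their transpose:
adj(I−A) = Cᵀ =
  [ 0.868250   0.269875   0.475750   0.193500]
  [ 0.429250   0.789500   0.330500   0.194625]
  [ 0.180125   0.131125   0.820750   0.300375]
  [ 0.205250   0.184750   0.343375   0.775125]
det(I−A) = Σ_j (I−A)_1j·C_1j = (0.95)(0.868250) + (-0.25)(0.429250) + (-0.45)(0.180125) + (0.00)(0.205250) = 0.63646875
(I − A)⁻¹ = adj(I−A) / det(I−A) ≈
  [   1.3642     0.4240     0.7475     0.3040]
  [   0.6744     1.2404     0.5193     0.3058]
  [   0.2830     0.2060     1.2895     0.4719]
  [   0.3225     0.2903     0.5395     1.2179]
The output multiplier for sector j is the column-j sum of the Leontief inverse (I − A)⁻¹ = adj(I−A) / det(I−A).
Column 2 of adj(I−A): (0.269875, 0.789500, 0.131125, 0.184750); det(I−A) = 0.63646875.
m_2 = (0.269875 + 0.789500 + 0.131125 + 0.184750) / 0.63646875 = 1.37525 / 0.63646875 ≈ 2.161.

m_2 = 2.161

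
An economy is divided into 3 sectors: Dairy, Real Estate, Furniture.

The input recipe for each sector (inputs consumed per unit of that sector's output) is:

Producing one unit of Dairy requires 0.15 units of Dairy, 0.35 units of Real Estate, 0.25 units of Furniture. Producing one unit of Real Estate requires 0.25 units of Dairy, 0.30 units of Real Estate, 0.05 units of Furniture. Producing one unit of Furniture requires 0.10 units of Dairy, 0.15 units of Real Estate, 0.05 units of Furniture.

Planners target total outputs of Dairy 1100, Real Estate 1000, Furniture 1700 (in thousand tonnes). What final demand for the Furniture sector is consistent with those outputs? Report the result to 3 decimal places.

d_F = 1290.000

I − A =
  [   0.85    -0.25    -0.10]
  [  -0.35     0.70    -0.15]
  [  -0.25    -0.05     0.95]
d = (I − A) x:
  d_D = (+0.85)·1100 + (-0.25)·1000 + (-0.10)·1700 = 515.000
  d_R = (-0.35)·1100 + (+0.70)·1000 + (-0.15)·1700 = 60.000
  d_F = (-0.25)·1100 + (-0.05)·1000 + (+0.95)·1700 = 1290.000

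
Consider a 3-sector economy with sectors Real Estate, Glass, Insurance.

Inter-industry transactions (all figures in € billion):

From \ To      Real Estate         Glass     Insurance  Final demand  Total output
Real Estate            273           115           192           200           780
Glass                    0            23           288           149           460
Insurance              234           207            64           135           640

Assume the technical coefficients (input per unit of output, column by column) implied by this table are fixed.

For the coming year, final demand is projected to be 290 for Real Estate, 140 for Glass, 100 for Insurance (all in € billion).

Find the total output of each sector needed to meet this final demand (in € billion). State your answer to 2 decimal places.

x_R = 916.36, x_G = 451.66, x_I = 642.39

Technical coefficients a_ij = z_ij / X_j:
  a_RR = 273/780 = 0.35, a_GR = 0/780 = 0.00, a_IR = 234/780 = 0.30
  a_RG = 115/460 = 0.25, a_GG = 23/460 = 0.05, a_IG = 207/460 = 0.45
  a_RI = 192/640 = 0.30, a_GI = 288/640 = 0.45, a_II = 64/640 = 0.10
I − A =
  [   0.65    -0.25    -0.30]
  [   0.00     0.95    -0.45]
  [  -0.30    -0.45     0.90]
Cofactors of I−A, C_ij = (−1)^(i+j)·(minor ij) (rows/columns in the sector order above):
  C_11 = (0.95)(0.90) − (-0.45)(-0.45) = 0.6525
  C_12 = −[(0.00)(0.90) − (-0.45)(-0.30)] = 0.1350
  C_13 = (0.00)(-0.45) − (0.95)(-0.30) = 0.2850
  C_21 = −[(-0.25)(0.90) − (-0.30)(-0.45)] = 0.3600
  C_22 = (0.65)(0.90) − (-0.30)(-0.30) = 0.4950
  C_23 = −[(0.65)(-0.45) − (-0.25)(-0.30)] = 0.3675
  C_31 = (-0.25)(-0.45) − (-0.30)(0.95) = 0.3975
  C_32 = −[(0.65)(-0.45) − (-0.30)(0.00)] = 0.2925
  C_33 = (0.65)(0.95) − (-0.25)(0.00) = 0.6175
det(I−A) = Σ_j (I−A)_1j·C_1j = (0.65)(0.6525) + (-0.25)(0.1350) + (-0.30)(0.2850) = 0.304875
adj(I−A) = Cᵀ =
  [ 0.6525   0.3600   0.3975]
  [ 0.1350   0.4950   0.2925]
  [ 0.2850   0.3675   0.6175]
(I − A)⁻¹ = adj(I−A) / det(I−A) ≈
  [   2.1402     1.1808     1.3038]
  [   0.4428     1.6236     0.9594]
  [   0.9348     1.2054     2.0254]
x = (I − A)⁻¹ d = adj(I−A)·d / det(I−A), with det(I−A) = 0.304875:
  x_R = (0.6525·290 + 0.3600·140 + 0.3975·100) / 0.304875 = 279.375 / 0.304875 ≈ 916.36
  x_G = (0.1350·290 + 0.4950·140 + 0.2925·100) / 0.304875 = 137.70 / 0.304875 ≈ 451.66
  x_I = (0.2850·290 + 0.3675·140 + 0.6175·100) / 0.304875 = 195.85 / 0.304875 ≈ 642.39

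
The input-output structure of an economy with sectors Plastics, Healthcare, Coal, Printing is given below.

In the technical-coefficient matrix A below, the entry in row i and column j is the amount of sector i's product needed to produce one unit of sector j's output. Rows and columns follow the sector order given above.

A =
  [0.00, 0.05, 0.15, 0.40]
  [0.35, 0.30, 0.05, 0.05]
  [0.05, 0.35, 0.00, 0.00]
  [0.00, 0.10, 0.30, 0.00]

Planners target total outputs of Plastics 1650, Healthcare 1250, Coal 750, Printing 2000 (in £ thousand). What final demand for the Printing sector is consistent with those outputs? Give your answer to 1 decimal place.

d_4 = 1650.0

I − A =
  [   1.00    -0.05    -0.15    -0.40]
  [  -0.35     0.70    -0.05    -0.05]
  [  -0.05    -0.35     1.00     0.00]
  [   0.00    -0.10    -0.30     1.00]
d = (I − A) x:
  d_1 = (+1.00)·1650 + (-0.05)·1250 + (-0.15)·750 + (-0.40)·2000 = 675.0
  d_2 = (-0.35)·1650 + (+0.70)·1250 + (-0.05)·750 + (-0.05)·2000 = 160.0
  d_3 = (-0.05)·1650 + (-0.35)·1250 + (+1.00)·750 + (+0.00)·2000 = 230.0
  d_4 = (+0.00)·1650 + (-0.10)·1250 + (-0.30)·750 + (+1.00)·2000 = 1650.0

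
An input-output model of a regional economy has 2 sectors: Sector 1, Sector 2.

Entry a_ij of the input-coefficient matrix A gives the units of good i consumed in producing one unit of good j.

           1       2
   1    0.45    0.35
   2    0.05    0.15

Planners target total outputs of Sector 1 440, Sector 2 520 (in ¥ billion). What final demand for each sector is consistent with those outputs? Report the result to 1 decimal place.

I − A =
  [   0.55    -0.35]
  [  -0.05     0.85]
d = (I − A) x:
  d_1 = (+0.55)·440 + (-0.35)·520 = 60.0
  d_2 = (-0.05)·440 + (+0.85)·520 = 420.0

d_1 = 60.0, d_2 = 420.0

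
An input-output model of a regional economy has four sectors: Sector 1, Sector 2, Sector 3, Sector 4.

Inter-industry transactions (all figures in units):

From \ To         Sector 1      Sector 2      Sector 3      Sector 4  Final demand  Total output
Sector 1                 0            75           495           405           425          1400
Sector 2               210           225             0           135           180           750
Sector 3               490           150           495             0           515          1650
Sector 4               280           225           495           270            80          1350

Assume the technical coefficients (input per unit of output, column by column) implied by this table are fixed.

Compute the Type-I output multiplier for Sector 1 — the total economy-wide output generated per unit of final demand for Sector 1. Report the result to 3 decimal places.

Technical coefficients a_ij = z_ij / X_j:
  a_11 = 0/1400 = 0.00, a_21 = 210/1400 = 0.15, a_31 = 490/1400 = 0.35, a_41 = 280/1400 = 0.20
  a_12 = 75/750 = 0.10, a_22 = 225/750 = 0.30, a_32 = 150/750 = 0.20, a_42 = 225/750 = 0.30
  a_13 = 495/1650 = 0.30, a_23 = 0/1650 = 0.00, a_33 = 495/1650 = 0.30, a_43 = 495/1650 = 0.30
  a_14 = 405/1350 = 0.30, a_24 = 135/1350 = 0.10, a_34 = 0/1350 = 0.00, a_44 = 270/1350 = 0.20
I − A =
  [   1.00    -0.10    -0.30    -0.30]
  [  -0.15     0.70     0.00    -0.10]
  [  -0.35    -0.20     0.70     0.00]
  [  -0.20    -0.30    -0.30     0.80]
Compute the cofactors C_ij = (−1)^(i+j)·(3×3 minor ij) of I−A; the adjugate is their transpose:
adj(I−A) = Cᵀ =
  [ 0.3650   0.1850   0.2250   0.1600]
  [ 0.1085   0.4025   0.0855   0.0910]
  [ 0.2135   0.2075   0.4605   0.1060]
  [ 0.2120   0.2750   0.2610   0.3970]
det(I−A) = Σ_j (I−A)_1j·C_1j = (1.00)(0.3650) + (-0.10)(0.1085) + (-0.30)(0.2135) + (-0.30)(0.2120) = 0.2265
(I − A)⁻¹ = adj(I−A) / det(I−A) ≈
  [   1.6115     0.8168     0.9934     0.7064]
  [   0.4790     1.7770     0.3775     0.4018]
  [   0.9426     0.9161     2.0331     0.4680]
  [   0.9360     1.2141     1.1523     1.7528]
The output multiplier for sector j is the column-j sum of the Leontief inverse (I − A)⁻¹ = adj(I−A) / det(I−A).
Column 1 of adj(I−A): (0.3650, 0.1085, 0.2135, 0.2120); det(I−A) = 0.2265.
m_1 = (0.3650 + 0.1085 + 0.2135 + 0.2120) / 0.2265 = 0.899 / 0.2265 ≈ 3.969.

m_1 = 3.969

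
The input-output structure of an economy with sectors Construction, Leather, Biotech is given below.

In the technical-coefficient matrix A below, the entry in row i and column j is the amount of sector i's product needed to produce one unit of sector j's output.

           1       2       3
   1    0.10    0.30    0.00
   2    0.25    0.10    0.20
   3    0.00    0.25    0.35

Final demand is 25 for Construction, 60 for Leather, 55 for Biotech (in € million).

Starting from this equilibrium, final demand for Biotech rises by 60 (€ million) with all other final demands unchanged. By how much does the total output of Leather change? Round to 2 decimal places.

Δx_2 = 24.96

I − A =
  [   0.90    -0.30     0.00]
  [  -0.25     0.90    -0.20]
  [   0.00    -0.25     0.65]
Cofactors of I−A, C_ij = (−1)^(i+j)·(minor ij) (rows/columns in the sector order above):
  C_11 = (0.90)(0.65) − (-0.20)(-0.25) = 0.5350
  C_12 = −[(-0.25)(0.65) − (-0.20)(0.00)] = 0.1625
  C_13 = (-0.25)(-0.25) − (0.90)(0.00) = 0.0625
  C_21 = −[(-0.30)(0.65) − (0.00)(-0.25)] = 0.1950
  C_22 = (0.90)(0.65) − (0.00)(0.00) = 0.5850
  C_23 = −[(0.90)(-0.25) − (-0.30)(0.00)] = 0.2250
  C_31 = (-0.30)(-0.20) − (0.00)(0.90) = 0.0600
  C_32 = −[(0.90)(-0.20) − (0.00)(-0.25)] = 0.1800
  C_33 = (0.90)(0.90) − (-0.30)(-0.25) = 0.7350
det(I−A) = Σ_j (I−A)_1j·C_1j = (0.90)(0.5350) + (-0.30)(0.1625) + (0.00)(0.0625) = 0.43275
adj(I−A) = Cᵀ =
  [ 0.5350   0.1950   0.0600]
  [ 0.1625   0.5850   0.1800]
  [ 0.0625   0.2250   0.7350]
(I − A)⁻¹ = adj(I−A) / det(I−A) ≈
  [   1.2363     0.4506     0.1386]
  [   0.3755     1.3518     0.4159]
  [   0.1444     0.5199     1.6984]
Δx = (I − A)⁻¹ Δd with Δd having +60 in the Biotech component and 0 elsewhere.
So Δx_2 = L_23 · (+60), where L_23 = adj(I−A)_23 / det(I−A) = 0.1800 / 0.43275.
Δx_2 = 0.1800 × (+60) / 0.43275 = 10.80 / 0.43275 ≈ 24.96.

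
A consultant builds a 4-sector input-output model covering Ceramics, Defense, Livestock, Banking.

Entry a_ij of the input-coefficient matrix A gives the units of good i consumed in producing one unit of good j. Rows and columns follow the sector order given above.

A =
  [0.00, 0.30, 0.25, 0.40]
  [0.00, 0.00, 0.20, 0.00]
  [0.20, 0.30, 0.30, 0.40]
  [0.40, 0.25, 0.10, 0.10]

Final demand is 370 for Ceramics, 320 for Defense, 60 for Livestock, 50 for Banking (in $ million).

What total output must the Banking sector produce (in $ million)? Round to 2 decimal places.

I − A =
  [   1.00    -0.30    -0.25    -0.40]
  [   0.00     1.00    -0.20     0.00]
  [  -0.20    -0.30     0.70    -0.40]
  [  -0.40    -0.25    -0.10     0.90]
Compute the cofactors C_ij = (−1)^(i+j)·(3×3 minor ij) of I−A; the adjugate is their transpose:
adj(I−A) = Cᵀ =
  [ 0.5160   0.3515   0.3390   0.3800]
  [ 0.0680   0.3850   0.1480   0.0960]
  [ 0.3400   0.4440   0.7400   0.4800]
  [ 0.2860   0.3125   0.2740   0.5780]
det(I−A) = Σ_j (I−A)_1j·C_1j = (1.00)(0.5160) + (-0.30)(0.0680) + (-0.25)(0.3400) + (-0.40)(0.2860) = 0.2962
(I − A)⁻¹ = adj(I−A) / det(I−A) ≈
  [   1.7421     1.1867     1.1445     1.2829]
  [   0.2296     1.2998     0.4997     0.3241]
  [   1.1479     1.4990     2.4983     1.6205]
  [   0.9656     1.0550     0.9251     1.9514]
x = (I − A)⁻¹ d = adj(I−A)·d / det(I−A), with det(I−A) = 0.2962:
  x_C = (0.5160·370 + 0.3515·320 + 0.3390·60 + 0.3800·50) / 0.2962 = 342.74 / 0.2962 ≈ 1157.12
  x_D = (0.0680·370 + 0.3850·320 + 0.1480·60 + 0.0960·50) / 0.2962 = 162.04 / 0.2962 ≈ 547.06
  x_L = (0.3400·370 + 0.4440·320 + 0.7400·60 + 0.4800·50) / 0.2962 = 336.28 / 0.2962 ≈ 1135.31
  x_B = (0.2860·370 + 0.3125·320 + 0.2740·60 + 0.5780·50) / 0.2962 = 251.16 / 0.2962 ≈ 847.94

x_B = 847.94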